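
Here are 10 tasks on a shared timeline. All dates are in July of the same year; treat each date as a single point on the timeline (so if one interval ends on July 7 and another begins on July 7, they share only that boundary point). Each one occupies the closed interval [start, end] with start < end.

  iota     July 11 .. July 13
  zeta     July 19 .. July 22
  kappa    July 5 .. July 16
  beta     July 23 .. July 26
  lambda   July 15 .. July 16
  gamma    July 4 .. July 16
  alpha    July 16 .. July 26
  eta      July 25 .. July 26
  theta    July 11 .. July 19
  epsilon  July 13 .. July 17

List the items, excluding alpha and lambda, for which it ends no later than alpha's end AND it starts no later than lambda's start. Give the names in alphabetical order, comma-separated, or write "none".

Conditions: its end is no later than alpha's end (X.end <= July 26) AND its start is no later than lambda's start (X.start <= July 15).
beta: end July 26 <= July 26? ✓; start July 23 <= July 15? ✗ → no.
epsilon: end July 17 <= July 26? ✓; start July 13 <= July 15? ✓ → yes.
eta: end July 26 <= July 26? ✓; start July 25 <= July 15? ✗ → no.
gamma: end July 16 <= July 26? ✓; start July 4 <= July 15? ✓ → yes.
iota: end July 13 <= July 26? ✓; start July 11 <= July 15? ✓ → yes.
kappa: end July 16 <= July 26? ✓; start July 5 <= July 15? ✓ → yes.
theta: end July 19 <= July 26? ✓; start July 11 <= July 15? ✓ → yes.
zeta: end July 22 <= July 26? ✓; start July 19 <= July 15? ✗ → no.
Result: epsilon, gamma, iota, kappa, theta.

epsilon, gamma, iota, kappa, theta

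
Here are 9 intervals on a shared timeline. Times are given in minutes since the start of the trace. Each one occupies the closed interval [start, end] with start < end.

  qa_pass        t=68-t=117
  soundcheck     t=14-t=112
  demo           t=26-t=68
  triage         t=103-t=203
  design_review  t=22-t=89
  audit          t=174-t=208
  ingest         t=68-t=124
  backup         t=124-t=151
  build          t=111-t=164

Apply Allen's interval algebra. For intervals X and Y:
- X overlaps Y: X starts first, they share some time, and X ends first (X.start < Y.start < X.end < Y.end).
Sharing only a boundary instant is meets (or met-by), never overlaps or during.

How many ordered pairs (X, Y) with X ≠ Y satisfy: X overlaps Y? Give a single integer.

11

Checking all 72 ordered pairs for relation 'overlaps'; matching pairs in alphabetical order:
(design_review, ingest): design_review overlaps ingest ✓
(design_review, qa_pass): design_review overlaps qa_pass ✓
(ingest, build): ingest overlaps build ✓
(ingest, triage): ingest overlaps triage ✓
(qa_pass, build): qa_pass overlaps build ✓
(qa_pass, triage): qa_pass overlaps triage ✓
(soundcheck, build): soundcheck overlaps build ✓
(soundcheck, ingest): soundcheck overlaps ingest ✓
(soundcheck, qa_pass): soundcheck overlaps qa_pass ✓
(soundcheck, triage): soundcheck overlaps triage ✓
(triage, audit): triage overlaps audit ✓
Count: 11.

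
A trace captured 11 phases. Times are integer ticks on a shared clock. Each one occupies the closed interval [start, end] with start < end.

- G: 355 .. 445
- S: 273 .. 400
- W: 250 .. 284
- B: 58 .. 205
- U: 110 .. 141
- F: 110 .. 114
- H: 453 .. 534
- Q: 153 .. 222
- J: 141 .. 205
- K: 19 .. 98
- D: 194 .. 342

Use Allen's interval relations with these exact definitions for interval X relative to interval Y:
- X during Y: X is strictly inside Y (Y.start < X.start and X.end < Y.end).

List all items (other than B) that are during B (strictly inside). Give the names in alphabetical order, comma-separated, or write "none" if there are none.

Target B = [58, 205].
D [194, 342] → overlapped-by → no.
F [110, 114] → during → yes.
G [355, 445] → after → no.
H [453, 534] → after → no.
J [141, 205] → finishes → no.
K [19, 98] → overlaps → no.
Q [153, 222] → overlapped-by → no.
S [273, 400] → after → no.
U [110, 141] → during → yes.
W [250, 284] → after → no.
Result: F, U.

F, U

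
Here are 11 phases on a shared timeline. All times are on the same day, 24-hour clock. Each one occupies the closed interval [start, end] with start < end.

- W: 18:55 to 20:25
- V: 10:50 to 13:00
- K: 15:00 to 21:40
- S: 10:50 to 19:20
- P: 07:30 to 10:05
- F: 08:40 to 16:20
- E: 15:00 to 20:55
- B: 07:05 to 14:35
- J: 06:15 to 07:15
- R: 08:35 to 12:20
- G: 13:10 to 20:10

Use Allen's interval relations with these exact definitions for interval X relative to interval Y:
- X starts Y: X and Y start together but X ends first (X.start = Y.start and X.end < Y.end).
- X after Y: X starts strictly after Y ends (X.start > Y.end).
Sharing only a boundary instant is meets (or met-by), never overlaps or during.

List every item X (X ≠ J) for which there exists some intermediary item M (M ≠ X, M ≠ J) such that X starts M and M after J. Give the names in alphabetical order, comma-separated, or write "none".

Target J = [06:15, 07:15].
Intermediaries M with M after J: E, F, G, K, P, R, S, V, W.
Via E — items with X starts E: none.
Via F — items with X starts F: none.
Via G — items with X starts G: none.
Via K — items with X starts K: E.
Via P — items with X starts P: none.
Via R — items with X starts R: none.
Via S — items with X starts S: V.
Via V — items with X starts V: none.
Via W — items with X starts W: none.
Union: E, V.

E, V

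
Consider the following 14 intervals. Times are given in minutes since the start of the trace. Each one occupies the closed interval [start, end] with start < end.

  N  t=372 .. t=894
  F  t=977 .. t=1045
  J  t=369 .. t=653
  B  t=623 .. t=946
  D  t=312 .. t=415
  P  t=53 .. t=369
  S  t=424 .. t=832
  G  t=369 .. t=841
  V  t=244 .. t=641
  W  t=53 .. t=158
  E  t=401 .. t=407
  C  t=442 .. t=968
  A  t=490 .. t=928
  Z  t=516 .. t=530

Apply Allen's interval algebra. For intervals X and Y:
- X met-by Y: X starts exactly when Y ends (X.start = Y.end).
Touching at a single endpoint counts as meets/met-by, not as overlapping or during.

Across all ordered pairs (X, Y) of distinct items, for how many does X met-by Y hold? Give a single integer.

2

Checking all 182 ordered pairs for relation 'met-by'; matching pairs in alphabetical order:
(G, P): G met-by P ✓
(J, P): J met-by P ✓
Count: 2.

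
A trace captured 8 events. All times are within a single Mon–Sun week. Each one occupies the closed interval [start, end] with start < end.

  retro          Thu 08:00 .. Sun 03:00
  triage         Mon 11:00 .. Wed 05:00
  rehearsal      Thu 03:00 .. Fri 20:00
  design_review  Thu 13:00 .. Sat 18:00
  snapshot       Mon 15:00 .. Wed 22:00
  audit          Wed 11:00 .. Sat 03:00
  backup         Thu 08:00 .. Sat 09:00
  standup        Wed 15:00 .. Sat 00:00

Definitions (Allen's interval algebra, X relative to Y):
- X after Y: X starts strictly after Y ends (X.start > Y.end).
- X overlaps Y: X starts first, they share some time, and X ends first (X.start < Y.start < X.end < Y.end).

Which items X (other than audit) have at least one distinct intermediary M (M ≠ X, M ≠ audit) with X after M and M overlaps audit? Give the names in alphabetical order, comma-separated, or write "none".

backup, design_review, rehearsal, retro

Target audit = [Wed 11:00, Sat 03:00].
Intermediaries M with M overlaps audit: snapshot.
Via snapshot — items with X after snapshot: backup, design_review, rehearsal, retro.
Union: backup, design_review, rehearsal, retro.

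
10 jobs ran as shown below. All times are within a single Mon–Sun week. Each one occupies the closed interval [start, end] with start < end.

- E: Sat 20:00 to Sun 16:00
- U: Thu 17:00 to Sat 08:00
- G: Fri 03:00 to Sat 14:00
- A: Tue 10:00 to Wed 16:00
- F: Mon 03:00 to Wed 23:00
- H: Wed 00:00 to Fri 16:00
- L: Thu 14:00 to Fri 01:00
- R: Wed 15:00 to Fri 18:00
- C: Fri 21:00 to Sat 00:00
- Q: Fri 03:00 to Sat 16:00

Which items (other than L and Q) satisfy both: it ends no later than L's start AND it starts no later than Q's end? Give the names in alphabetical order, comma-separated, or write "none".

Conditions: its end is no later than L's start (X.end <= Thu 14:00) AND its start is no later than Q's end (X.start <= Sat 16:00).
A: end Wed 16:00 <= Thu 14:00? ✓; start Tue 10:00 <= Sat 16:00? ✓ → yes.
C: end Sat 00:00 <= Thu 14:00? ✗; start Fri 21:00 <= Sat 16:00? ✓ → no.
E: end Sun 16:00 <= Thu 14:00? ✗; start Sat 20:00 <= Sat 16:00? ✗ → no.
F: end Wed 23:00 <= Thu 14:00? ✓; start Mon 03:00 <= Sat 16:00? ✓ → yes.
G: end Sat 14:00 <= Thu 14:00? ✗; start Fri 03:00 <= Sat 16:00? ✓ → no.
H: end Fri 16:00 <= Thu 14:00? ✗; start Wed 00:00 <= Sat 16:00? ✓ → no.
R: end Fri 18:00 <= Thu 14:00? ✗; start Wed 15:00 <= Sat 16:00? ✓ → no.
U: end Sat 08:00 <= Thu 14:00? ✗; start Thu 17:00 <= Sat 16:00? ✓ → no.
Result: A, F.

A, F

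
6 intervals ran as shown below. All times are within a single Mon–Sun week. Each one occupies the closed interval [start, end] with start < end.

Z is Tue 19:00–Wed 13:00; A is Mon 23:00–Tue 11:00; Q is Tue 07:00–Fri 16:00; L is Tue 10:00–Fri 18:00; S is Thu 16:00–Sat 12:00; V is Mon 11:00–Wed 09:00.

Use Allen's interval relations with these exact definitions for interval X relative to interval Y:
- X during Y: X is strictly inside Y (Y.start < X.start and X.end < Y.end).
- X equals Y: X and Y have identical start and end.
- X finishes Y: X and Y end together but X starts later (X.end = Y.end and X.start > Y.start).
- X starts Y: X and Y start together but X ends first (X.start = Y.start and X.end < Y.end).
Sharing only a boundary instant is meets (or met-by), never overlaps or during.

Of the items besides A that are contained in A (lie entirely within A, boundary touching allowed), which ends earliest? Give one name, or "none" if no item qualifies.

none

Target A = [Mon 23:00, Tue 11:00].
L [Tue 10:00, Fri 18:00] → overlapped-by → excluded.
Q [Tue 07:00, Fri 16:00] → overlapped-by → excluded.
S [Thu 16:00, Sat 12:00] → after → excluded.
V [Mon 11:00, Wed 09:00] → contains → excluded.
Z [Tue 19:00, Wed 13:00] → after → excluded.
No candidates → none.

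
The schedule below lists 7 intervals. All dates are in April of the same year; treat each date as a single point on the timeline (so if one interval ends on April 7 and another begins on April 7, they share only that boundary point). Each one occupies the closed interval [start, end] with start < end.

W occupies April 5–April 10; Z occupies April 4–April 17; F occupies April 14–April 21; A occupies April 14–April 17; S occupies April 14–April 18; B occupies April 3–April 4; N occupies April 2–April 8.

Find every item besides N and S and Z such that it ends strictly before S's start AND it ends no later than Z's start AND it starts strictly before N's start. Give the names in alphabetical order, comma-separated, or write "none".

Conditions: its end is strictly before S's start (X.end < April 14) AND its end is no later than Z's start (X.end <= April 4) AND its start is strictly before N's start (X.start < April 2).
A: end April 17 < April 14? ✗; end April 17 <= April 4? ✗; start April 14 < April 2? ✗ → no.
B: end April 4 < April 14? ✓; end April 4 <= April 4? ✓; start April 3 < April 2? ✗ → no.
F: end April 21 < April 14? ✗; end April 21 <= April 4? ✗; start April 14 < April 2? ✗ → no.
W: end April 10 < April 14? ✓; end April 10 <= April 4? ✗; start April 5 < April 2? ✗ → no.
Result: none.

none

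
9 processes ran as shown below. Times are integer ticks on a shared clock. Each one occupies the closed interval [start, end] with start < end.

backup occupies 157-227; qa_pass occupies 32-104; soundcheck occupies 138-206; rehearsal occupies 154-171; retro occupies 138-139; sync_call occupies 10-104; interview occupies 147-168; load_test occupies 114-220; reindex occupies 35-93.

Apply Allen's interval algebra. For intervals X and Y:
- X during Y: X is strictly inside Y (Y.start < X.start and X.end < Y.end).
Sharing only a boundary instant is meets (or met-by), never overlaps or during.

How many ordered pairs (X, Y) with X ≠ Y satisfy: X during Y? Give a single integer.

Checking all 72 ordered pairs for relation 'during'; matching pairs in alphabetical order:
(interview, load_test): interview during load_test ✓
(interview, soundcheck): interview during soundcheck ✓
(rehearsal, load_test): rehearsal during load_test ✓
(rehearsal, soundcheck): rehearsal during soundcheck ✓
(reindex, qa_pass): reindex during qa_pass ✓
(reindex, sync_call): reindex during sync_call ✓
(retro, load_test): retro during load_test ✓
(soundcheck, load_test): soundcheck during load_test ✓
Count: 8.

8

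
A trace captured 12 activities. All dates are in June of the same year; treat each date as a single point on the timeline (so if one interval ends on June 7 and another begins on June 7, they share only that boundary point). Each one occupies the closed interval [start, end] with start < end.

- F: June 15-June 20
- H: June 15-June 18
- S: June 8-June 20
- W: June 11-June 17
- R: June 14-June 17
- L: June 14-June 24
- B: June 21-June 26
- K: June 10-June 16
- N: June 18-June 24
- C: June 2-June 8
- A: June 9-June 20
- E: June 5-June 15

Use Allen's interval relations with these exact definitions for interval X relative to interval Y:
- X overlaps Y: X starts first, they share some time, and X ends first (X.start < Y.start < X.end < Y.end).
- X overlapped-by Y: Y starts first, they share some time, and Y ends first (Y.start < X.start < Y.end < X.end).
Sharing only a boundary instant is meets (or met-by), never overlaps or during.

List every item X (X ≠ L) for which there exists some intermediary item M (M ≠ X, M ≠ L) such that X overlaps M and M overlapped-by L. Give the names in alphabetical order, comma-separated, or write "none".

N

Target L = [June 14, June 24].
Intermediaries M with M overlapped-by L: B.
Via B — items with X overlaps B: N.
Union: N.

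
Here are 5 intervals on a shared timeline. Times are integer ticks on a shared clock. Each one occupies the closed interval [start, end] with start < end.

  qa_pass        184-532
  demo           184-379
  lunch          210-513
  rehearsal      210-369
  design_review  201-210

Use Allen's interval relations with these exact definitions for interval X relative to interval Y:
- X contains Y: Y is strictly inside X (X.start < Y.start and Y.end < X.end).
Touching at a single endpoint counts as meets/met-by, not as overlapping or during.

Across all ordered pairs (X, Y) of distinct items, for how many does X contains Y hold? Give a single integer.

5

Checking all 20 ordered pairs for relation 'contains'; matching pairs in alphabetical order:
(demo, design_review): demo contains design_review ✓
(demo, rehearsal): demo contains rehearsal ✓
(qa_pass, design_review): qa_pass contains design_review ✓
(qa_pass, lunch): qa_pass contains lunch ✓
(qa_pass, rehearsal): qa_pass contains rehearsal ✓
Count: 5.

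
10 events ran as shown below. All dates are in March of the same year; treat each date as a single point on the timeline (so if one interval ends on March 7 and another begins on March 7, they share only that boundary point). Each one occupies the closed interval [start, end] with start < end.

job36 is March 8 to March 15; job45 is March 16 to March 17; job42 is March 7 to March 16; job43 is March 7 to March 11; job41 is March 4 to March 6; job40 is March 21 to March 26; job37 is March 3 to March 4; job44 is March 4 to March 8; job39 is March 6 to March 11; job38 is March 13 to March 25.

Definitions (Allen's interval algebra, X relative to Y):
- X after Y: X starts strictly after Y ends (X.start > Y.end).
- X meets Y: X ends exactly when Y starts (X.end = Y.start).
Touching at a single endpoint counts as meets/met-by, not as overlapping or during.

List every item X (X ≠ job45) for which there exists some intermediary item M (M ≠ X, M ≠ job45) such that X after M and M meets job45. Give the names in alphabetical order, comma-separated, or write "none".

job40

Target job45 = [March 16, March 17].
Intermediaries M with M meets job45: job42.
Via job42 — items with X after job42: job40.
Union: job40.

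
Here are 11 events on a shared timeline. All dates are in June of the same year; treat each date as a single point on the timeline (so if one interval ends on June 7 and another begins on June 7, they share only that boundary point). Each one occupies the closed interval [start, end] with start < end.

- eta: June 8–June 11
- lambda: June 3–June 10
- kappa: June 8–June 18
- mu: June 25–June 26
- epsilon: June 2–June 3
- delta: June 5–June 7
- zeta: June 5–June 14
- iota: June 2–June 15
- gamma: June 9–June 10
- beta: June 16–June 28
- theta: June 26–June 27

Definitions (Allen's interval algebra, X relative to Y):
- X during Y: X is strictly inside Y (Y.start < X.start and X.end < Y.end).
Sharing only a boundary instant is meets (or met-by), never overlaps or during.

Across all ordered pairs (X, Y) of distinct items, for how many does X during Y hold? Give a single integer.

12

Checking all 110 ordered pairs for relation 'during'; matching pairs in alphabetical order:
(delta, iota): delta during iota ✓
(delta, lambda): delta during lambda ✓
(eta, iota): eta during iota ✓
(eta, zeta): eta during zeta ✓
(gamma, eta): gamma during eta ✓
(gamma, iota): gamma during iota ✓
(gamma, kappa): gamma during kappa ✓
(gamma, zeta): gamma during zeta ✓
(lambda, iota): lambda during iota ✓
(mu, beta): mu during beta ✓
(theta, beta): theta during beta ✓
(zeta, iota): zeta during iota ✓
Count: 12.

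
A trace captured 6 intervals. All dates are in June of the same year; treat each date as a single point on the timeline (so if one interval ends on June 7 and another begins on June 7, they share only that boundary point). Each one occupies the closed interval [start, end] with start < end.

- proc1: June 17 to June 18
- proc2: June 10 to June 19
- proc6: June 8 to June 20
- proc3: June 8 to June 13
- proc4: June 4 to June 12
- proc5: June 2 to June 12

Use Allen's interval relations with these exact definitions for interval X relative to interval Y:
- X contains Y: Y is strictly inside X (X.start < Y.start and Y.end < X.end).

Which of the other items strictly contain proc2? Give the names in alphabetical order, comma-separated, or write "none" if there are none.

Target proc2 = [June 10, June 19].
proc1 [June 17, June 18] → during → no.
proc3 [June 8, June 13] → overlaps → no.
proc4 [June 4, June 12] → overlaps → no.
proc5 [June 2, June 12] → overlaps → no.
proc6 [June 8, June 20] → contains → yes.
Result: proc6.

proc6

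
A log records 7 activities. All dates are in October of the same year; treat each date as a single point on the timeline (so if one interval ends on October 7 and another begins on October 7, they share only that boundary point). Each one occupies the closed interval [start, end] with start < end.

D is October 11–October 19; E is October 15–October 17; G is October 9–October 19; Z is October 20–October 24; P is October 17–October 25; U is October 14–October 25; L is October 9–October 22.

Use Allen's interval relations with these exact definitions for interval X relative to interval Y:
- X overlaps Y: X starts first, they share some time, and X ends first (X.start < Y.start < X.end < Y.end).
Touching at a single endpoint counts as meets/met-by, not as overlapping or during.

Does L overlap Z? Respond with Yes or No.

L = [October 9, October 22], Z = [October 20, October 24].
Actual relation of L to Z: overlaps.
Asked whether 'overlaps' holds → Yes.

Yes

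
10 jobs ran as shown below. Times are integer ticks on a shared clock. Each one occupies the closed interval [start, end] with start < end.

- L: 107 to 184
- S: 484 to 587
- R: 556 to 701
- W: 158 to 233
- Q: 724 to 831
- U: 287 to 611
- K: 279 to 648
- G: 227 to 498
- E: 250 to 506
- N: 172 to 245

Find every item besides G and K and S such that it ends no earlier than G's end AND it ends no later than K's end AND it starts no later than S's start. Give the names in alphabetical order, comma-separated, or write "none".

E, U

Conditions: its end is no earlier than G's end (X.end >= 498) AND its end is no later than K's end (X.end <= 648) AND its start is no later than S's start (X.start <= 484).
E: end 506 >= 498? ✓; end 506 <= 648? ✓; start 250 <= 484? ✓ → yes.
L: end 184 >= 498? ✗; end 184 <= 648? ✓; start 107 <= 484? ✓ → no.
N: end 245 >= 498? ✗; end 245 <= 648? ✓; start 172 <= 484? ✓ → no.
Q: end 831 >= 498? ✓; end 831 <= 648? ✗; start 724 <= 484? ✗ → no.
R: end 701 >= 498? ✓; end 701 <= 648? ✗; start 556 <= 484? ✗ → no.
U: end 611 >= 498? ✓; end 611 <= 648? ✓; start 287 <= 484? ✓ → yes.
W: end 233 >= 498? ✗; end 233 <= 648? ✓; start 158 <= 484? ✓ → no.
Result: E, U.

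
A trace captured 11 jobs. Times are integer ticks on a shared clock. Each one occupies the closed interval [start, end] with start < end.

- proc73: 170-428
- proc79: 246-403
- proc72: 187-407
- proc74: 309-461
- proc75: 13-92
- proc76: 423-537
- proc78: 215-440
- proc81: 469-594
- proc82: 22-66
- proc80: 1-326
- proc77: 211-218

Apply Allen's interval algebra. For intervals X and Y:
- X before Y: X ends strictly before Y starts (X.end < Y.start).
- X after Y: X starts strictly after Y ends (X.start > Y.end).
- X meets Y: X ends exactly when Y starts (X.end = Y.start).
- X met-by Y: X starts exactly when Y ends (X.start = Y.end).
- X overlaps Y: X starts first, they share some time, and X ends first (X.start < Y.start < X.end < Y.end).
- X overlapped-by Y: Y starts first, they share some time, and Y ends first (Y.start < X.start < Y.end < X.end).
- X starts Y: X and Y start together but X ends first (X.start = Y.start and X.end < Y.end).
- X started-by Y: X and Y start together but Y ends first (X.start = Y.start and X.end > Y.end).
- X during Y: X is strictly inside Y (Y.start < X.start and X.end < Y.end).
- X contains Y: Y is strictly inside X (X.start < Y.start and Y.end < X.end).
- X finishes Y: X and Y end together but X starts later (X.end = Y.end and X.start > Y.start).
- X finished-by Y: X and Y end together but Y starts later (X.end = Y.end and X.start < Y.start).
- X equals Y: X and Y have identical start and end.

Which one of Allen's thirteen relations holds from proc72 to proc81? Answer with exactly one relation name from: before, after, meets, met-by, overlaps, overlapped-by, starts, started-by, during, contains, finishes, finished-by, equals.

before

proc72 = [187, 407]; proc81 = [469, 594].
Compare endpoints: proc72.start < proc81.start, proc72.start < proc81.end, proc72.end < proc81.start, proc72.end < proc81.end.
That pattern is 'before'.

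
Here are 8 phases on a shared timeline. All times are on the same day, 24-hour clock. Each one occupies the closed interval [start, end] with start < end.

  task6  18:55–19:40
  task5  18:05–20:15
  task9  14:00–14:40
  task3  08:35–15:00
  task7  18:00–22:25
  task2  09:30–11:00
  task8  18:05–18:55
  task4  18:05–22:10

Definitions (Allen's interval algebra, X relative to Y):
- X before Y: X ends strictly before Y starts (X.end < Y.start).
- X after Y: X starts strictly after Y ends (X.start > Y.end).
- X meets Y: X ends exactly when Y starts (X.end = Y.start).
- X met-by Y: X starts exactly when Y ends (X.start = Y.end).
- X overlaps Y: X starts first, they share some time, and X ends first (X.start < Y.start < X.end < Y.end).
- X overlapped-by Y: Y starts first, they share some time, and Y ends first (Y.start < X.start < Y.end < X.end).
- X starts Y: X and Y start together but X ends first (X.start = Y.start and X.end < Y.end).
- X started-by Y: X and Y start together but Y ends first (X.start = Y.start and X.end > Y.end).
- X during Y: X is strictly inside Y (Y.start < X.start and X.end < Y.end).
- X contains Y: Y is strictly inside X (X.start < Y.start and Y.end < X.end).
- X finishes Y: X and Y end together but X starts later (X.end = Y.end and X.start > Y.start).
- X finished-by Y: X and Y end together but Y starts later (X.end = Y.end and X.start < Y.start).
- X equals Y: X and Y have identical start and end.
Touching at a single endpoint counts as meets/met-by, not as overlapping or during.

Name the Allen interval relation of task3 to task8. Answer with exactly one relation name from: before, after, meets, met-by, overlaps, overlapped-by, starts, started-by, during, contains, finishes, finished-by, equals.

before

task3 = [08:35, 15:00]; task8 = [18:05, 18:55].
Compare endpoints: task3.start < task8.start, task3.start < task8.end, task3.end < task8.start, task3.end < task8.end.
That pattern is 'before'.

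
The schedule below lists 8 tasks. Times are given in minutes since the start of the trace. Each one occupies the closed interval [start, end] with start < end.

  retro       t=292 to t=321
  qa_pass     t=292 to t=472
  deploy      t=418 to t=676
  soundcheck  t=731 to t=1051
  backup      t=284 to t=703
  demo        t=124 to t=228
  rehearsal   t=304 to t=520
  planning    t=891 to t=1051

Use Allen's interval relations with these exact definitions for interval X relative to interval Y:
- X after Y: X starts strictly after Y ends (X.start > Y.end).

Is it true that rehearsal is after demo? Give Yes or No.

rehearsal = [t=304, t=520], demo = [t=124, t=228].
Actual relation of rehearsal to demo: after.
Asked whether 'after' holds → Yes.

Yes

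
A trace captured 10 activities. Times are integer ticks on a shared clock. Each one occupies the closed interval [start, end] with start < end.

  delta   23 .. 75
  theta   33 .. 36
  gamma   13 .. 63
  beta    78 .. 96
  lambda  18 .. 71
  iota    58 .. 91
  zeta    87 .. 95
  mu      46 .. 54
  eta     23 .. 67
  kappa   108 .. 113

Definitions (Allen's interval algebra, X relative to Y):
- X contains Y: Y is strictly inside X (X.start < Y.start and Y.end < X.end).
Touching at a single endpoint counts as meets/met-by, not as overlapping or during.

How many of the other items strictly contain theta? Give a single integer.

4

Target theta = [33, 36].
beta [78, 96] → after → no.
delta [23, 75] → contains → counts.
eta [23, 67] → contains → counts.
gamma [13, 63] → contains → counts.
iota [58, 91] → after → no.
kappa [108, 113] → after → no.
lambda [18, 71] → contains → counts.
mu [46, 54] → after → no.
zeta [87, 95] → after → no.
Total: 4.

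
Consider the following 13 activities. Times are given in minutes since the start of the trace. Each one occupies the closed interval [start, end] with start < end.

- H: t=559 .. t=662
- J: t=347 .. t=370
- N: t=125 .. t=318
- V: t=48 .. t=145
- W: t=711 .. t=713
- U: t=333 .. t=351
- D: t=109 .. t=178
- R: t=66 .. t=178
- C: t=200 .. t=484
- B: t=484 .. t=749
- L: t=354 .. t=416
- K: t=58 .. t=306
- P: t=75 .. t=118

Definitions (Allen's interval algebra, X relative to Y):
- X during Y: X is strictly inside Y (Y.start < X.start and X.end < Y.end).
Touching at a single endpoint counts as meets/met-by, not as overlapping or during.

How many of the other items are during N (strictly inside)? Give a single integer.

Target N = [t=125, t=318].
B [t=484, t=749] → after → no.
C [t=200, t=484] → overlapped-by → no.
D [t=109, t=178] → overlaps → no.
H [t=559, t=662] → after → no.
J [t=347, t=370] → after → no.
K [t=58, t=306] → overlaps → no.
L [t=354, t=416] → after → no.
P [t=75, t=118] → before → no.
R [t=66, t=178] → overlaps → no.
U [t=333, t=351] → after → no.
V [t=48, t=145] → overlaps → no.
W [t=711, t=713] → after → no.
Total: 0.

0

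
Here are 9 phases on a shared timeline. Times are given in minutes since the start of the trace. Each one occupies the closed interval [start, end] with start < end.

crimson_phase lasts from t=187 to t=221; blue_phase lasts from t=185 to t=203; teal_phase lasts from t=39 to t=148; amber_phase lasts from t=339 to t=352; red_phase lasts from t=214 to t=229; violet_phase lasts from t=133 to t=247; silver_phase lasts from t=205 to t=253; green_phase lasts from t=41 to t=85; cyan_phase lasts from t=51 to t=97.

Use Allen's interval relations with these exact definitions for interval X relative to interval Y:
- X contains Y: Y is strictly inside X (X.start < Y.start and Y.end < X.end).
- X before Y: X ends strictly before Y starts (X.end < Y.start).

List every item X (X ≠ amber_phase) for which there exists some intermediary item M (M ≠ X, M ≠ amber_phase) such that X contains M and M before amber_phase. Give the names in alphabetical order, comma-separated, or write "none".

silver_phase, teal_phase, violet_phase

Target amber_phase = [t=339, t=352].
Intermediaries M with M before amber_phase: blue_phase, crimson_phase, cyan_phase, green_phase, red_phase, silver_phase, teal_phase, violet_phase.
Via blue_phase — items with X contains blue_phase: violet_phase.
Via crimson_phase — items with X contains crimson_phase: violet_phase.
Via cyan_phase — items with X contains cyan_phase: teal_phase.
Via green_phase — items with X contains green_phase: teal_phase.
Via red_phase — items with X contains red_phase: silver_phase, violet_phase.
Via silver_phase — items with X contains silver_phase: none.
Via teal_phase — items with X contains teal_phase: none.
Via violet_phase — items with X contains violet_phase: none.
Union: silver_phase, teal_phase, violet_phase.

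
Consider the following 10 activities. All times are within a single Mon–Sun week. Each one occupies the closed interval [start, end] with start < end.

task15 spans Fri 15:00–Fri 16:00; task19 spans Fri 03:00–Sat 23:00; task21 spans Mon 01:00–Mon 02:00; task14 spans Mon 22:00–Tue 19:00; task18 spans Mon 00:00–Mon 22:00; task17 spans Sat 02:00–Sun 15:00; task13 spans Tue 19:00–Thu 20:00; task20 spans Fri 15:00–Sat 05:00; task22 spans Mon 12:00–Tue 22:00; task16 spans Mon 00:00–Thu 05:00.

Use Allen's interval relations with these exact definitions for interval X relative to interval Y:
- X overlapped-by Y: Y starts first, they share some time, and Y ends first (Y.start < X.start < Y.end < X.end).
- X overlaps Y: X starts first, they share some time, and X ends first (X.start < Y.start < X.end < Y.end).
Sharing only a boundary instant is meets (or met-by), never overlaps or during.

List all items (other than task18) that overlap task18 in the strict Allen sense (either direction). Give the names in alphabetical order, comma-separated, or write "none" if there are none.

task22

Target task18 = [Mon 00:00, Mon 22:00].
task13 [Tue 19:00, Thu 20:00] → after → no.
task14 [Mon 22:00, Tue 19:00] → met-by → no.
task15 [Fri 15:00, Fri 16:00] → after → no.
task16 [Mon 00:00, Thu 05:00] → started-by → no.
task17 [Sat 02:00, Sun 15:00] → after → no.
task19 [Fri 03:00, Sat 23:00] → after → no.
task20 [Fri 15:00, Sat 05:00] → after → no.
task21 [Mon 01:00, Mon 02:00] → during → no.
task22 [Mon 12:00, Tue 22:00] → overlapped-by → yes.
Result: task22.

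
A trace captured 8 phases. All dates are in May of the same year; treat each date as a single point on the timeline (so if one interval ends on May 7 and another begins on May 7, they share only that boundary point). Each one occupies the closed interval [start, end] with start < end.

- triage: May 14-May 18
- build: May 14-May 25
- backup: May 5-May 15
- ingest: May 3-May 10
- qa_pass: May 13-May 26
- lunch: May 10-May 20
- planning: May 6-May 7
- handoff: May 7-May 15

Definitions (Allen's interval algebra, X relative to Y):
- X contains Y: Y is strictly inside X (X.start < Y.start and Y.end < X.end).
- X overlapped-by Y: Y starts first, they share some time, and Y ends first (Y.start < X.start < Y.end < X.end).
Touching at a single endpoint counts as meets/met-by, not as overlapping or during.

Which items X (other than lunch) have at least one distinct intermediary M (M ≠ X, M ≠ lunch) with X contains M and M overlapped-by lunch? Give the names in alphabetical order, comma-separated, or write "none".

Target lunch = [May 10, May 20].
Intermediaries M with M overlapped-by lunch: build, qa_pass.
Via build — items with X contains build: qa_pass.
Via qa_pass — items with X contains qa_pass: none.
Union: qa_pass.

qa_pass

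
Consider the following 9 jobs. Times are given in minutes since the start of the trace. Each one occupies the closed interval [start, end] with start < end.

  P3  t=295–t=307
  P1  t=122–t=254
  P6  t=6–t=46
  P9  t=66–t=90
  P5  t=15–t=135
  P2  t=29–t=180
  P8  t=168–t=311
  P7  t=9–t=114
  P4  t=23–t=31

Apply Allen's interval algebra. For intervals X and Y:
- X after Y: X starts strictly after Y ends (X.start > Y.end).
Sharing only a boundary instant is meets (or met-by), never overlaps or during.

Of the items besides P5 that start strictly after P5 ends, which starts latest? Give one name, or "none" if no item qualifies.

P3

Target P5 = [t=15, t=135].
P1 [t=122, t=254] → overlapped-by → excluded.
P2 [t=29, t=180] → overlapped-by → excluded.
P3 [t=295, t=307] → after → candidate.
P4 [t=23, t=31] → during → excluded.
P6 [t=6, t=46] → overlaps → excluded.
P7 [t=9, t=114] → overlaps → excluded.
P8 [t=168, t=311] → after → candidate.
P9 [t=66, t=90] → during → excluded.
Among candidates, latest start is t=295 → P3.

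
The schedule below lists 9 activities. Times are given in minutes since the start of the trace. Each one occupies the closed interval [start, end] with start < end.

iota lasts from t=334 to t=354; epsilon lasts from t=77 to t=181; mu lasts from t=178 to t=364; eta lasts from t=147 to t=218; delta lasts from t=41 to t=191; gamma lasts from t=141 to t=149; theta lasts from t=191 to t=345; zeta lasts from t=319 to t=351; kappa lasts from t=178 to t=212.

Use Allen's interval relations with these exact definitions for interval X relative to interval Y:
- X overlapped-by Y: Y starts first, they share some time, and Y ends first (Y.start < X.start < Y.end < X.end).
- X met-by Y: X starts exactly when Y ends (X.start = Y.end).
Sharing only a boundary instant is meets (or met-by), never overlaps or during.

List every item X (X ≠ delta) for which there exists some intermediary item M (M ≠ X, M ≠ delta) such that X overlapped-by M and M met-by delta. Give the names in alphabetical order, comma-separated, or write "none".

Target delta = [t=41, t=191].
Intermediaries M with M met-by delta: theta.
Via theta — items with X overlapped-by theta: iota, zeta.
Union: iota, zeta.

iota, zeta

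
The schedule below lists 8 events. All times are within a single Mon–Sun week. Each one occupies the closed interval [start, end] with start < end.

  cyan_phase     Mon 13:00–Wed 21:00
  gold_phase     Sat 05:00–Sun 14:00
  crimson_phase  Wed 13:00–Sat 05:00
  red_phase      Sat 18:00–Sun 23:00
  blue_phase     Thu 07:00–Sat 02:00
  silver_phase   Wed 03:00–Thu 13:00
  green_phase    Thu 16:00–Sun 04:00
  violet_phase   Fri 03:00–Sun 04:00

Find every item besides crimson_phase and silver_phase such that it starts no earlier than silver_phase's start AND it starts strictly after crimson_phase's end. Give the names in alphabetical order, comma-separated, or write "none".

Conditions: its start is no earlier than silver_phase's start (X.start >= Wed 03:00) AND its start is strictly after crimson_phase's end (X.start > Sat 05:00).
blue_phase: start Thu 07:00 >= Wed 03:00? ✓; start Thu 07:00 > Sat 05:00? ✗ → no.
cyan_phase: start Mon 13:00 >= Wed 03:00? ✗; start Mon 13:00 > Sat 05:00? ✗ → no.
gold_phase: start Sat 05:00 >= Wed 03:00? ✓; start Sat 05:00 > Sat 05:00? ✗ → no.
green_phase: start Thu 16:00 >= Wed 03:00? ✓; start Thu 16:00 > Sat 05:00? ✗ → no.
red_phase: start Sat 18:00 >= Wed 03:00? ✓; start Sat 18:00 > Sat 05:00? ✓ → yes.
violet_phase: start Fri 03:00 >= Wed 03:00? ✓; start Fri 03:00 > Sat 05:00? ✗ → no.
Result: red_phase.

red_phase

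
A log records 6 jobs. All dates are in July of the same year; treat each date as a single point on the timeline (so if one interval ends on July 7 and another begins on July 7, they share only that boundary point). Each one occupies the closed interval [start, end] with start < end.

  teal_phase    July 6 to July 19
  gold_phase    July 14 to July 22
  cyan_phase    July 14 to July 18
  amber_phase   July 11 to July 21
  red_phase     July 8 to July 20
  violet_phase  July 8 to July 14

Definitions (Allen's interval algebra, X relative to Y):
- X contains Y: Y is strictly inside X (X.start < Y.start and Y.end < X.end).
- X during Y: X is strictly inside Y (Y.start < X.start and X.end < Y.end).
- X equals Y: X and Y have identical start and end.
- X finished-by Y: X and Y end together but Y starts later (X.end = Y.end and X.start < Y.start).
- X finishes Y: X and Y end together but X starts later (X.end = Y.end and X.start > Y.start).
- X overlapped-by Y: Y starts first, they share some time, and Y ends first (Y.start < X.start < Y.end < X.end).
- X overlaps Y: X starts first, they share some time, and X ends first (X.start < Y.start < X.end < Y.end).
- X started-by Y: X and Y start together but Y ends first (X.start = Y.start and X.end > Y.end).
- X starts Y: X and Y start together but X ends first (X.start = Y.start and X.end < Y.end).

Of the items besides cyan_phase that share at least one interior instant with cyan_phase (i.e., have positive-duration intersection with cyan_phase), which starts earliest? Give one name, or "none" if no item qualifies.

Target cyan_phase = [July 14, July 18].
amber_phase [July 11, July 21] → contains → candidate.
gold_phase [July 14, July 22] → started-by → candidate.
red_phase [July 8, July 20] → contains → candidate.
teal_phase [July 6, July 19] → contains → candidate.
violet_phase [July 8, July 14] → meets → excluded.
Among candidates, earliest start is July 6 → teal_phase.

teal_phase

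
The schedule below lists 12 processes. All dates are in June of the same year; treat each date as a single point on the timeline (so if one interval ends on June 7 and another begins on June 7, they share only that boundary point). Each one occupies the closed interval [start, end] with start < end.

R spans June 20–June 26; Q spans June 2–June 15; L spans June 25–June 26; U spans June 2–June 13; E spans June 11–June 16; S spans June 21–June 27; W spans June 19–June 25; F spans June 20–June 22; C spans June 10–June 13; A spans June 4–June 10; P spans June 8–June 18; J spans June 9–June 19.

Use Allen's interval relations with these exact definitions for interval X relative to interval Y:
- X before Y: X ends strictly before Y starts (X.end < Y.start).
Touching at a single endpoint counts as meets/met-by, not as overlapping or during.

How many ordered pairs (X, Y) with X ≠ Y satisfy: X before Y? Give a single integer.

36

Checking all 132 ordered pairs for relation 'before'; matching pairs in alphabetical order:
(A, E): A before E ✓
(A, F): A before F ✓
(A, L): A before L ✓
(A, R): A before R ✓
(A, S): A before S ✓
(A, W): A before W ✓
(C, F): C before F ✓
(C, L): C before L ✓
(C, R): C before R ✓
(C, S): C before S ✓
(C, W): C before W ✓
(E, F): E before F ✓
(E, L): E before L ✓
(E, R): E before R ✓
(E, S): E before S ✓
(E, W): E before W ✓
(F, L): F before L ✓
(J, F): J before F ✓
(J, L): J before L ✓
(J, R): J before R ✓
(J, S): J before S ✓
(P, F): P before F ✓
(P, L): P before L ✓
(P, R): P before R ✓
... plus 12 further pairs not listed.
Count: 36.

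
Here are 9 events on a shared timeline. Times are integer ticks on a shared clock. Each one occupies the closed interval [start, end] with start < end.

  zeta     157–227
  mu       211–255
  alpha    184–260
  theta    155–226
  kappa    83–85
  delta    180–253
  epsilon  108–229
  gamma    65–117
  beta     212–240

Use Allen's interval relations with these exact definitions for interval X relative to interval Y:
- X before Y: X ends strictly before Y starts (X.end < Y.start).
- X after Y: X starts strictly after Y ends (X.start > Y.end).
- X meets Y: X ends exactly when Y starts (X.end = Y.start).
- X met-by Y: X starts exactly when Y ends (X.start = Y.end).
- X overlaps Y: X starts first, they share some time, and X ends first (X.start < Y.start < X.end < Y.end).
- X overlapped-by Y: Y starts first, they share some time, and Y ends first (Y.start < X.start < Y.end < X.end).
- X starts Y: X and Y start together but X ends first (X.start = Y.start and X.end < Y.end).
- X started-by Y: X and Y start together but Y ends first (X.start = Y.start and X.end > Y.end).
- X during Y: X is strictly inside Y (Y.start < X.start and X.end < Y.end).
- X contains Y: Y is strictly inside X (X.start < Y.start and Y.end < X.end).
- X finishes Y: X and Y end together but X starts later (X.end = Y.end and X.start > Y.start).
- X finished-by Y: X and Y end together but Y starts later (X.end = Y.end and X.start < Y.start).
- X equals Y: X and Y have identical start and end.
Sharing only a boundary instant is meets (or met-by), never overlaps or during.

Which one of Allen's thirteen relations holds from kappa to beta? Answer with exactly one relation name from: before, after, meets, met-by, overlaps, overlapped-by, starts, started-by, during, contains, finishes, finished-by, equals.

before

kappa = [83, 85]; beta = [212, 240].
Compare endpoints: kappa.start < beta.start, kappa.start < beta.end, kappa.end < beta.start, kappa.end < beta.end.
That pattern is 'before'.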